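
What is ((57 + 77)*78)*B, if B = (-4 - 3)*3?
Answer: -219492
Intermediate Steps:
B = -21 (B = -7*3 = -21)
((57 + 77)*78)*B = ((57 + 77)*78)*(-21) = (134*78)*(-21) = 10452*(-21) = -219492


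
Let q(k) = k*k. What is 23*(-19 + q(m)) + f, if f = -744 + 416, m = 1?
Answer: -742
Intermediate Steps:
f = -328
q(k) = k²
23*(-19 + q(m)) + f = 23*(-19 + 1²) - 328 = 23*(-19 + 1) - 328 = 23*(-18) - 328 = -414 - 328 = -742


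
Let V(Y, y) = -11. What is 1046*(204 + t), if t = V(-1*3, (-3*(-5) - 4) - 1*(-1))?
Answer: 201878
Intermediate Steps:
t = -11
1046*(204 + t) = 1046*(204 - 11) = 1046*193 = 201878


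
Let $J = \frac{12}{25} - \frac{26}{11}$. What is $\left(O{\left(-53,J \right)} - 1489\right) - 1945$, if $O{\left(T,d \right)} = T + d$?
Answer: $- \frac{959443}{275} \approx -3488.9$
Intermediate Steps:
$J = - \frac{518}{275}$ ($J = 12 \cdot \frac{1}{25} - \frac{26}{11} = \frac{12}{25} - \frac{26}{11} = - \frac{518}{275} \approx -1.8836$)
$\left(O{\left(-53,J \right)} - 1489\right) - 1945 = \left(\left(-53 - \frac{518}{275}\right) - 1489\right) - 1945 = \left(- \frac{15093}{275} - 1489\right) - 1945 = - \frac{424568}{275} - 1945 = - \frac{959443}{275}$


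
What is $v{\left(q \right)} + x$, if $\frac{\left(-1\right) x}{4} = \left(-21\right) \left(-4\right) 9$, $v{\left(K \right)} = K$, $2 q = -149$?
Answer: $- \frac{6197}{2} \approx -3098.5$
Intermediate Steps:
$q = - \frac{149}{2}$ ($q = \frac{1}{2} \left(-149\right) = - \frac{149}{2} \approx -74.5$)
$x = -3024$ ($x = - 4 \left(-21\right) \left(-4\right) 9 = - 4 \cdot 84 \cdot 9 = \left(-4\right) 756 = -3024$)
$v{\left(q \right)} + x = - \frac{149}{2} - 3024 = - \frac{6197}{2}$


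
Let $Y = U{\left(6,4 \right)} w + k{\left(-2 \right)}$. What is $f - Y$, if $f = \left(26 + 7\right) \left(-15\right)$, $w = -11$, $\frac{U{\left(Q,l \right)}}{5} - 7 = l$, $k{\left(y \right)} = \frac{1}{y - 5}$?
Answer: $\frac{771}{7} \approx 110.14$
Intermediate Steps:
$k{\left(y \right)} = \frac{1}{-5 + y}$
$U{\left(Q,l \right)} = 35 + 5 l$
$Y = - \frac{4236}{7}$ ($Y = \left(35 + 5 \cdot 4\right) \left(-11\right) + \frac{1}{-5 - 2} = \left(35 + 20\right) \left(-11\right) + \frac{1}{-7} = 55 \left(-11\right) - \frac{1}{7} = -605 - \frac{1}{7} = - \frac{4236}{7} \approx -605.14$)
$f = -495$ ($f = 33 \left(-15\right) = -495$)
$f - Y = -495 - - \frac{4236}{7} = -495 + \frac{4236}{7} = \frac{771}{7}$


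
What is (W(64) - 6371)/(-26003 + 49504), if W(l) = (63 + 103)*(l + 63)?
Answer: 14711/23501 ≈ 0.62597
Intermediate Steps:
W(l) = 10458 + 166*l (W(l) = 166*(63 + l) = 10458 + 166*l)
(W(64) - 6371)/(-26003 + 49504) = ((10458 + 166*64) - 6371)/(-26003 + 49504) = ((10458 + 10624) - 6371)/23501 = (21082 - 6371)*(1/23501) = 14711*(1/23501) = 14711/23501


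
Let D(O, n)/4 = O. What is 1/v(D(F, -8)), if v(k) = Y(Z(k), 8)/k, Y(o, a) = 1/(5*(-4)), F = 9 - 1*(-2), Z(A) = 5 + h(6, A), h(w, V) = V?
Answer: -880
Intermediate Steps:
Z(A) = 5 + A
F = 11 (F = 9 + 2 = 11)
D(O, n) = 4*O
Y(o, a) = -1/20 (Y(o, a) = 1/(-20) = -1/20)
v(k) = -1/(20*k)
1/v(D(F, -8)) = 1/(-1/(20*(4*11))) = 1/(-1/20/44) = 1/(-1/20*1/44) = 1/(-1/880) = -880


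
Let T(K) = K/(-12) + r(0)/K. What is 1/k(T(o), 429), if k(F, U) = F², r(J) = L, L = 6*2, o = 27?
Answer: 1296/4225 ≈ 0.30675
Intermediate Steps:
L = 12
r(J) = 12
T(K) = 12/K - K/12 (T(K) = K/(-12) + 12/K = K*(-1/12) + 12/K = -K/12 + 12/K = 12/K - K/12)
1/k(T(o), 429) = 1/((12/27 - 1/12*27)²) = 1/((12*(1/27) - 9/4)²) = 1/((4/9 - 9/4)²) = 1/((-65/36)²) = 1/(4225/1296) = 1296/4225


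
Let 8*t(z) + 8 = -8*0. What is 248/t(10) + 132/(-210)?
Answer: -8702/35 ≈ -248.63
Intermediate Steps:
t(z) = -1 (t(z) = -1 + (-8*0)/8 = -1 + (⅛)*0 = -1 + 0 = -1)
248/t(10) + 132/(-210) = 248/(-1) + 132/(-210) = 248*(-1) + 132*(-1/210) = -248 - 22/35 = -8702/35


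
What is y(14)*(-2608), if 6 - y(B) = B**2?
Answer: 495520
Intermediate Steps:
y(B) = 6 - B**2
y(14)*(-2608) = (6 - 1*14**2)*(-2608) = (6 - 1*196)*(-2608) = (6 - 196)*(-2608) = -190*(-2608) = 495520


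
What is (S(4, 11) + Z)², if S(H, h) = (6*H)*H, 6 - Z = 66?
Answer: 1296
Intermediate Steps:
Z = -60 (Z = 6 - 1*66 = 6 - 66 = -60)
S(H, h) = 6*H²
(S(4, 11) + Z)² = (6*4² - 60)² = (6*16 - 60)² = (96 - 60)² = 36² = 1296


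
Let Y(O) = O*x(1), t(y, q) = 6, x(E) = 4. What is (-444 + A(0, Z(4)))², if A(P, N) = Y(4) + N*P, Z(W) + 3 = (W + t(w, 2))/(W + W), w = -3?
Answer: 183184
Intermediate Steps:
Y(O) = 4*O (Y(O) = O*4 = 4*O)
Z(W) = -3 + (6 + W)/(2*W) (Z(W) = -3 + (W + 6)/(W + W) = -3 + (6 + W)/((2*W)) = -3 + (6 + W)*(1/(2*W)) = -3 + (6 + W)/(2*W))
A(P, N) = 16 + N*P (A(P, N) = 4*4 + N*P = 16 + N*P)
(-444 + A(0, Z(4)))² = (-444 + (16 + (-5/2 + 3/4)*0))² = (-444 + (16 + (-5/2 + 3*(¼))*0))² = (-444 + (16 + (-5/2 + ¾)*0))² = (-444 + (16 - 7/4*0))² = (-444 + (16 + 0))² = (-444 + 16)² = (-428)² = 183184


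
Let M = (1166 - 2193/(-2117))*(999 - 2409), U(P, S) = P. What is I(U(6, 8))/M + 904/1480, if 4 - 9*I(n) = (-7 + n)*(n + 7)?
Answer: 708556226717/1160027860950 ≈ 0.61081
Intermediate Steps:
I(n) = 4/9 - (-7 + n)*(7 + n)/9 (I(n) = 4/9 - (-7 + n)*(n + 7)/9 = 4/9 - (-7 + n)*(7 + n)/9)
M = -3483567150/2117 (M = (1166 - 2193*(-1/2117))*(-1410) = (1166 + 2193/2117)*(-1410) = (2470615/2117)*(-1410) = -3483567150/2117 ≈ -1.6455e+6)
I(U(6, 8))/M + 904/1480 = (53/9 - ⅑*6²)/(-3483567150/2117) + 904/1480 = (53/9 - ⅑*36)*(-2117/3483567150) + 904*(1/1480) = (53/9 - 4)*(-2117/3483567150) + 113/185 = (17/9)*(-2117/3483567150) + 113/185 = -35989/31352104350 + 113/185 = 708556226717/1160027860950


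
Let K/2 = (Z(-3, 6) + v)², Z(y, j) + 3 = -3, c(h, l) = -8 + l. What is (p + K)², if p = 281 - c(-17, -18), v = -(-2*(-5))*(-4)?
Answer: 6859161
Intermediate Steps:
Z(y, j) = -6 (Z(y, j) = -3 - 3 = -6)
v = 40 (v = -10*(-4) = -1*(-40) = 40)
p = 307 (p = 281 - (-8 - 18) = 281 - 1*(-26) = 281 + 26 = 307)
K = 2312 (K = 2*(-6 + 40)² = 2*34² = 2*1156 = 2312)
(p + K)² = (307 + 2312)² = 2619² = 6859161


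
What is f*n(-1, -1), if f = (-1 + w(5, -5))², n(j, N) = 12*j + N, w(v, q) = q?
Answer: -468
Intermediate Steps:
n(j, N) = N + 12*j
f = 36 (f = (-1 - 5)² = (-6)² = 36)
f*n(-1, -1) = 36*(-1 + 12*(-1)) = 36*(-1 - 12) = 36*(-13) = -468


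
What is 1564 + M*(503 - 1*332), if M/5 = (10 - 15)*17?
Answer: -71111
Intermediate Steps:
M = -425 (M = 5*((10 - 15)*17) = 5*(-5*17) = 5*(-85) = -425)
1564 + M*(503 - 1*332) = 1564 - 425*(503 - 1*332) = 1564 - 425*(503 - 332) = 1564 - 425*171 = 1564 - 72675 = -71111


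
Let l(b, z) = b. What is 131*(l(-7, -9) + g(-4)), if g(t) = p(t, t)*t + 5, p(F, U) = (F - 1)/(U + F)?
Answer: -1179/2 ≈ -589.50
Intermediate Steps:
p(F, U) = (-1 + F)/(F + U)
g(t) = 9/2 + t/2 (g(t) = ((-1 + t)/(t + t))*t + 5 = ((-1 + t)/((2*t)))*t + 5 = ((1/(2*t))*(-1 + t))*t + 5 = ((-1 + t)/(2*t))*t + 5 = (-½ + t/2) + 5 = 9/2 + t/2)
131*(l(-7, -9) + g(-4)) = 131*(-7 + (9/2 + (½)*(-4))) = 131*(-7 + (9/2 - 2)) = 131*(-7 + 5/2) = 131*(-9/2) = -1179/2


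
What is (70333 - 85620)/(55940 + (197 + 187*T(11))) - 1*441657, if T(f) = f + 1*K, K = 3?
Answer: -25949572322/58755 ≈ -4.4166e+5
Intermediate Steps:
T(f) = 3 + f (T(f) = f + 1*3 = f + 3 = 3 + f)
(70333 - 85620)/(55940 + (197 + 187*T(11))) - 1*441657 = (70333 - 85620)/(55940 + (197 + 187*(3 + 11))) - 1*441657 = -15287/(55940 + (197 + 187*14)) - 441657 = -15287/(55940 + (197 + 2618)) - 441657 = -15287/(55940 + 2815) - 441657 = -15287/58755 - 441657 = -25949572322/58755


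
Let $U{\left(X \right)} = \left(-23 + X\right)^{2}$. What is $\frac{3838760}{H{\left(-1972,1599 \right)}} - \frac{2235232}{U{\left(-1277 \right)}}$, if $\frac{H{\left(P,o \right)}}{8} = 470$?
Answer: $\frac{10123593637}{9928750} \approx 1019.6$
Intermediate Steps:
$H{\left(P,o \right)} = 3760$ ($H{\left(P,o \right)} = 8 \cdot 470 = 3760$)
$\frac{3838760}{H{\left(-1972,1599 \right)}} - \frac{2235232}{U{\left(-1277 \right)}} = \frac{3838760}{3760} - \frac{2235232}{\left(-23 - 1277\right)^{2}} = 3838760 \cdot \frac{1}{3760} - \frac{2235232}{\left(-1300\right)^{2}} = \frac{95969}{94} - \frac{2235232}{1690000} = \frac{95969}{94} - \frac{139702}{105625} = \frac{10123593637}{9928750}$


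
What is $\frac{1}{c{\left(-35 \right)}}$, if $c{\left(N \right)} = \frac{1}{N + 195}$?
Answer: $160$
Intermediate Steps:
$c{\left(N \right)} = \frac{1}{195 + N}$
$\frac{1}{c{\left(-35 \right)}} = \frac{1}{\frac{1}{195 - 35}} = \frac{1}{\frac{1}{160}} = 160$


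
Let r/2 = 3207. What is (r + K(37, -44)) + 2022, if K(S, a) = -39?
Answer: 8397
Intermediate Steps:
r = 6414 (r = 2*3207 = 6414)
(r + K(37, -44)) + 2022 = (6414 - 39) + 2022 = 6375 + 2022 = 8397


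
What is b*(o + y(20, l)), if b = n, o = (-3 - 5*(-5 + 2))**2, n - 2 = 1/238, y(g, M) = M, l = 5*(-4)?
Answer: 29574/119 ≈ 248.52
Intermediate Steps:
l = -20
n = 477/238 (n = 2 + 1/238 = 477/238 ≈ 2.0042)
o = 144 (o = (-3 - 5*(-3))**2 = (-3 + 15)**2 = 12**2 = 144)
b = 477/238 ≈ 2.0042
b*(o + y(20, l)) = 477*(144 - 20)/238 = (477/238)*124 = 29574/119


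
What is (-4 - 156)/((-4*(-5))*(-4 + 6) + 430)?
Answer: -16/47 ≈ -0.34043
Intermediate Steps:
(-4 - 156)/((-4*(-5))*(-4 + 6) + 430) = -160/(20*2 + 430) = -160/(40 + 430) = -160/470 = -160*1/470 = -16/47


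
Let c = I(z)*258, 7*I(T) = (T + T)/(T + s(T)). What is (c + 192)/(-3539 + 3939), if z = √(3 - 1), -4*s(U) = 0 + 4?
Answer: 297/350 + 129*√2/700 ≈ 1.1092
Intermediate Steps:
s(U) = -1 (s(U) = -(0 + 4)/4 = -¼*4 = -1)
z = √2 ≈ 1.4142
I(T) = 2*T/(7*(-1 + T)) (I(T) = ((T + T)/(T - 1))/7 = ((2*T)/(-1 + T))/7 = (2*T/(-1 + T))/7 = 2*T/(7*(-1 + T)))
c = 516*√2/(7*(-1 + √2)) (c = (2*√2/(7*(-1 + √2)))*258 = 516*√2/(7*(-1 + √2)) ≈ 251.68)
(c + 192)/(-3539 + 3939) = ((1032/7 + 516*√2/7) + 192)/(-3539 + 3939) = (2376/7 + 516*√2/7)/400 = (2376/7 + 516*√2/7)*(1/400) = 297/350 + 129*√2/700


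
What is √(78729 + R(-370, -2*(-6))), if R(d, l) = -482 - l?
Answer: √78235 ≈ 279.71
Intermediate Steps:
√(78729 + R(-370, -2*(-6))) = √(78729 + (-482 - (-2)*(-6))) = √(78729 + (-482 - 1*12)) = √(78729 + (-482 - 12)) = √(78729 - 494) = √78235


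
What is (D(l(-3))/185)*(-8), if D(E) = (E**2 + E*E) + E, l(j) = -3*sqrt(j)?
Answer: 432/185 + 24*I*sqrt(3)/185 ≈ 2.3351 + 0.2247*I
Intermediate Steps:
D(E) = E + 2*E**2 (D(E) = (E**2 + E**2) + E = 2*E**2 + E = E + 2*E**2)
(D(l(-3))/185)*(-8) = (((-3*I*sqrt(3))*(1 + 2*(-3*I*sqrt(3))))/185)*(-8) = (((-3*I*sqrt(3))*(1 + 2*(-3*I*sqrt(3))))*(1/185))*(-8) = (((-3*I*sqrt(3))*(1 - 6*I*sqrt(3)))*(1/185))*(-8) = (-3*I*sqrt(3)*(1 - 6*I*sqrt(3))*(1/185))*(-8) = -3*I*sqrt(3)*(1 - 6*I*sqrt(3))/185*(-8) = 24*I*sqrt(3)*(1 - 6*I*sqrt(3))/185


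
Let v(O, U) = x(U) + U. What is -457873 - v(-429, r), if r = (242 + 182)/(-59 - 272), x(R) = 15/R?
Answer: -64257905121/140344 ≈ -4.5786e+5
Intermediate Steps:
r = -424/331 (r = 424/(-331) = 424*(-1/331) = -424/331 ≈ -1.2810)
v(O, U) = U + 15/U (v(O, U) = 15/U + U = U + 15/U)
-457873 - v(-429, r) = -457873 - (-424/331 + 15/(-424/331)) = -457873 - (-424/331 + 15*(-331/424)) = -457873 - (-424/331 - 4965/424) = -457873 - 1*(-1823191/140344) = -457873 + 1823191/140344 = -64257905121/140344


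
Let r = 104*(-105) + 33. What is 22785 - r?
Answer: 33672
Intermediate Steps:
r = -10887 (r = -10920 + 33 = -10887)
22785 - r = 22785 - 1*(-10887) = 22785 + 10887 = 33672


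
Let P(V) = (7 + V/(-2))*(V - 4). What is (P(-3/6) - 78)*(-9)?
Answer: 7965/8 ≈ 995.63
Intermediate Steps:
P(V) = (-4 + V)*(7 - V/2) (P(V) = (7 + V*(-½))*(-4 + V) = (7 - V/2)*(-4 + V) = (-4 + V)*(7 - V/2))
(P(-3/6) - 78)*(-9) = ((-28 + 9*(-3/6) - (-3/6)²/2) - 78)*(-9) = ((-28 + 9*(-3*⅙) - (-3*⅙)²/2) - 78)*(-9) = ((-28 + 9*(-½) - (-½)²/2) - 78)*(-9) = ((-28 - 9/2 - ½*¼) - 78)*(-9) = ((-28 - 9/2 - ⅛) - 78)*(-9) = (-261/8 - 78)*(-9) = -885/8*(-9) = 7965/8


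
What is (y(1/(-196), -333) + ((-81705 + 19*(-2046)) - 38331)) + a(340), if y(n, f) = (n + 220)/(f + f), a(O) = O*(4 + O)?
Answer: -608447591/14504 ≈ -41950.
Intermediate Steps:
y(n, f) = (220 + n)/(2*f) (y(n, f) = (220 + n)/((2*f)) = (220 + n)*(1/(2*f)) = (220 + n)/(2*f))
(y(1/(-196), -333) + ((-81705 + 19*(-2046)) - 38331)) + a(340) = ((½)*(220 + 1/(-196))/(-333) + ((-81705 + 19*(-2046)) - 38331)) + 340*(4 + 340) = ((½)*(-1/333)*(220 - 1/196) + ((-81705 - 38874) - 38331)) + 340*344 = ((½)*(-1/333)*(43119/196) + (-120579 - 38331)) + 116960 = (-4791/14504 - 158910) + 116960 = -2304835431/14504 + 116960 = -608447591/14504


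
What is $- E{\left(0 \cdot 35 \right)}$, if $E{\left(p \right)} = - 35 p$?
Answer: $0$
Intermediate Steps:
$- E{\left(0 \cdot 35 \right)} = - \left(-35\right) 0 \cdot 35 = - \left(-35\right) 0 = \left(-1\right) 0 = 0$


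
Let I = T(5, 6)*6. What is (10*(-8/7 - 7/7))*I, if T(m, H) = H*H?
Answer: -32400/7 ≈ -4628.6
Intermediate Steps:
T(m, H) = H²
I = 216 (I = 6²*6 = 36*6 = 216)
(10*(-8/7 - 7/7))*I = (10*(-8/7 - 7/7))*216 = (10*(-8*⅐ - 7*⅐))*216 = (10*(-8/7 - 1))*216 = (10*(-15/7))*216 = -150/7*216 = -32400/7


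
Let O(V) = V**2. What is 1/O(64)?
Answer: 1/4096 ≈ 0.00024414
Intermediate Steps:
1/O(64) = 1/(64**2) = 1/4096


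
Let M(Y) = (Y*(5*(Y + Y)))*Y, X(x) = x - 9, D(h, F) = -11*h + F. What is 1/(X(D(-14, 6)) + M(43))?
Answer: 1/795221 ≈ 1.2575e-6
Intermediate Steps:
D(h, F) = F - 11*h
X(x) = -9 + x
M(Y) = 10*Y**3 (M(Y) = (Y*(5*(2*Y)))*Y = (Y*(10*Y))*Y = (10*Y**2)*Y = 10*Y**3)
1/(X(D(-14, 6)) + M(43)) = 1/((-9 + (6 - 11*(-14))) + 10*43**3) = 1/((-9 + (6 + 154)) + 10*79507) = 1/((-9 + 160) + 795070) = 1/(151 + 795070) = 1/795221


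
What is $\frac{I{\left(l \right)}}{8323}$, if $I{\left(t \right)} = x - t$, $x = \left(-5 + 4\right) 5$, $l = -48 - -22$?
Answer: $\frac{3}{1189} \approx 0.0025231$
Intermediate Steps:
$l = -26$ ($l = -48 + 22 = -26$)
$x = -5$ ($x = \left(-1\right) 5 = -5$)
$I{\left(t \right)} = -5 - t$
$\frac{I{\left(l \right)}}{8323} = \frac{-5 - -26}{8323} = \left(-5 + 26\right) \frac{1}{8323} = 21 \cdot \frac{1}{8323} = \frac{3}{1189}$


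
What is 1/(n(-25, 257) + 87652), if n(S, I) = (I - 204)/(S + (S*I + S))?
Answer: 6475/567546647 ≈ 1.1409e-5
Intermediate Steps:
n(S, I) = (-204 + I)/(2*S + I*S) (n(S, I) = (-204 + I)/(S + (I*S + S)) = (-204 + I)/(S + (S + I*S)) = (-204 + I)/(2*S + I*S))
1/(n(-25, 257) + 87652) = 1/((-204 + 257)/((-25)*(2 + 257)) + 87652) = 1/(-1/25*53/259 + 87652) = 1/(-1/25*1/259*53 + 87652) = 1/(-53/6475 + 87652) = 1/(567546647/6475) = 6475/567546647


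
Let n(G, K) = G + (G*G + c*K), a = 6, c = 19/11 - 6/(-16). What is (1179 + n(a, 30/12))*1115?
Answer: 240640415/176 ≈ 1.3673e+6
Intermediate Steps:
c = 185/88 (c = 19*(1/11) - 6*(-1/16) = 19/11 + 3/8 = 185/88 ≈ 2.1023)
n(G, K) = G + G² + 185*K/88 (n(G, K) = G + (G*G + 185*K/88) = G + (G² + 185*K/88) = G + G² + 185*K/88)
(1179 + n(a, 30/12))*1115 = (1179 + (6 + 6² + 185*(30/12)/88))*1115 = (1179 + (6 + 36 + 185*(30*(1/12))/88))*1115 = (1179 + (6 + 36 + (185/88)*(5/2)))*1115 = (1179 + (6 + 36 + 925/176))*1115 = (1179 + 8317/176)*1115 = (215821/176)*1115 = 240640415/176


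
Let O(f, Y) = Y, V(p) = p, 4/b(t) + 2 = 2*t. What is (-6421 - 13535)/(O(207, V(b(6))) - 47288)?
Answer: 49890/118219 ≈ 0.42201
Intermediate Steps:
b(t) = 4/(-2 + 2*t)
(-6421 - 13535)/(O(207, V(b(6))) - 47288) = (-6421 - 13535)/(2/(-1 + 6) - 47288) = -19956/(2/5 - 47288) = -19956/(-236438/5) = -19956*(-5/236438) = 49890/118219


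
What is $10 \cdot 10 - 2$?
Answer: $98$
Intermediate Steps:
$10 \cdot 10 - 2 = 100 - 2 = 98$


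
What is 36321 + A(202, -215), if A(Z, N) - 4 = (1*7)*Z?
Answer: 37739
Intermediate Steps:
A(Z, N) = 4 + 7*Z (A(Z, N) = 4 + (1*7)*Z = 4 + 7*Z)
36321 + A(202, -215) = 36321 + (4 + 7*202) = 36321 + (4 + 1414) = 36321 + 1418 = 37739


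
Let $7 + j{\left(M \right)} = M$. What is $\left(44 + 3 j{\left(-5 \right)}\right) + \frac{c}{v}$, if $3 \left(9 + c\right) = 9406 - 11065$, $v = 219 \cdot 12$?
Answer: $\frac{10231}{1314} \approx 7.7861$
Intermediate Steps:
$v = 2628$
$j{\left(M \right)} = -7 + M$
$c = -562$ ($c = -9 + \frac{9406 - 11065}{3} = -9 + \frac{1}{3} \left(-1659\right) = -9 - 553 = -562$)
$\left(44 + 3 j{\left(-5 \right)}\right) + \frac{c}{v} = \left(44 + 3 \left(-7 - 5\right)\right) - \frac{562}{2628} = \left(44 + 3 \left(-12\right)\right) - \frac{281}{1314} = \left(44 - 36\right) - \frac{281}{1314} = 8 - \frac{281}{1314} = \frac{10231}{1314}$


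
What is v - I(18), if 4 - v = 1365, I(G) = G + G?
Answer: -1397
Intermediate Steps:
I(G) = 2*G
v = -1361 (v = 4 - 1*1365 = 4 - 1365 = -1361)
v - I(18) = -1361 - 2*18 = -1361 - 1*36 = -1361 - 36 = -1397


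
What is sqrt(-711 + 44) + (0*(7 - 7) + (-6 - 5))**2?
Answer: 121 + I*sqrt(667) ≈ 121.0 + 25.826*I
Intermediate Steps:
sqrt(-711 + 44) + (0*(7 - 7) + (-6 - 5))**2 = sqrt(-667) + (0*0 - 11)**2 = I*sqrt(667) + (0 - 11)**2 = I*sqrt(667) + (-11)**2 = I*sqrt(667) + 121 = 121 + I*sqrt(667)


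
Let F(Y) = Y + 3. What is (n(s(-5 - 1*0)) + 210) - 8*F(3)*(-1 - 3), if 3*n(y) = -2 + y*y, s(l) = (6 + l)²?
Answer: 1205/3 ≈ 401.67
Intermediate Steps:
F(Y) = 3 + Y
n(y) = -⅔ + y²/3 (n(y) = (-2 + y*y)/3 = (-2 + y²)/3 = -⅔ + y²/3)
(n(s(-5 - 1*0)) + 210) - 8*F(3)*(-1 - 3) = ((-⅔ + ((6 + (-5 - 1*0))²)²/3) + 210) - 8*(3 + 3)*(-1 - 3) = ((-⅔ + ((6 + (-5 + 0))²)²/3) + 210) - 48*(-4) = ((-⅔ + ((6 - 5)²)²/3) + 210) - 8*(-24) = ((-⅔ + (1²)²/3) + 210) + 192 = ((-⅔ + (⅓)*1²) + 210) + 192 = ((-⅔ + (⅓)*1) + 210) + 192 = ((-⅔ + ⅓) + 210) + 192 = (-⅓ + 210) + 192 = 629/3 + 192 = 1205/3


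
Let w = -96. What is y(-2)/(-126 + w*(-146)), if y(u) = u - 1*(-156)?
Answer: 77/6945 ≈ 0.011087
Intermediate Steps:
y(u) = 156 + u (y(u) = u + 156 = 156 + u)
y(-2)/(-126 + w*(-146)) = (156 - 2)/(-126 - 96*(-146)) = 154/(-126 + 14016) = 154/13890 = 154*(1/13890) = 77/6945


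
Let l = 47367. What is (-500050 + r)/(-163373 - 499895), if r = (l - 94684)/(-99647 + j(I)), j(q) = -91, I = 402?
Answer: 49873939583/66153023784 ≈ 0.75392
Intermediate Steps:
r = 47317/99738 (r = (47367 - 94684)/(-99647 - 91) = -47317/(-99738) = -47317*(-1/99738) = 47317/99738 ≈ 0.47441)
(-500050 + r)/(-163373 - 499895) = (-500050 + 47317/99738)/(-163373 - 499895) = -49873939583/99738/(-663268) = -49873939583/99738*(-1/663268) = 49873939583/66153023784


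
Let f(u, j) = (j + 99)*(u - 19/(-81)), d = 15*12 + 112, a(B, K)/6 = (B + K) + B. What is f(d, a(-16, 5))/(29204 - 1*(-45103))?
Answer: -165697/668763 ≈ -0.24777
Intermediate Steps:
a(B, K) = 6*K + 12*B (a(B, K) = 6*((B + K) + B) = 6*(K + 2*B) = 6*K + 12*B)
d = 292 (d = 180 + 112 = 292)
f(u, j) = (99 + j)*(19/81 + u) (f(u, j) = (99 + j)*(u - 19*(-1/81)) = (99 + j)*(u + 19/81) = (99 + j)*(19/81 + u))
f(d, a(-16, 5))/(29204 - 1*(-45103)) = (209/9 + 99*292 + 19*(6*5 + 12*(-16))/81 + (6*5 + 12*(-16))*292)/(29204 - 1*(-45103)) = (209/9 + 28908 + 19*(30 - 192)/81 + (30 - 192)*292)/(29204 + 45103) = (209/9 + 28908 + (19/81)*(-162) - 162*292)/74307 = (209/9 + 28908 - 38 - 47304)*(1/74307) = -165697/9*1/74307 = -165697/668763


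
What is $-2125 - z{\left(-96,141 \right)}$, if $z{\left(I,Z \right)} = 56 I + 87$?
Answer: $3164$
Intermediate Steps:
$z{\left(I,Z \right)} = 87 + 56 I$
$-2125 - z{\left(-96,141 \right)} = -2125 - \left(87 + 56 \left(-96\right)\right) = -2125 - \left(87 - 5376\right) = -2125 - -5289 = -2125 + 5289 = 3164$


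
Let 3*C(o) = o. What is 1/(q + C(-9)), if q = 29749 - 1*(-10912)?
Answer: 1/40658 ≈ 2.4595e-5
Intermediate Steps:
C(o) = o/3
q = 40661 (q = 29749 + 10912 = 40661)
1/(q + C(-9)) = 1/(40661 + (⅓)*(-9)) = 1/(40661 - 3) = 1/40658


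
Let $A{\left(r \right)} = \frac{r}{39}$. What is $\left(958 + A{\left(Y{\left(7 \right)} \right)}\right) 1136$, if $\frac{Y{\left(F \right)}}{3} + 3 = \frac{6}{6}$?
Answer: $\frac{14145472}{13} \approx 1.0881 \cdot 10^{6}$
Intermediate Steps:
$Y{\left(F \right)} = -6$ ($Y{\left(F \right)} = -9 + 3 \cdot \frac{6}{6} = -9 + 3 \cdot 6 \cdot \frac{1}{6} = -9 + 3 \cdot 1 = -9 + 3 = -6$)
$A{\left(r \right)} = \frac{r}{39}$ ($A{\left(r \right)} = r \frac{1}{39} = \frac{r}{39}$)
$\left(958 + A{\left(Y{\left(7 \right)} \right)}\right) 1136 = \left(958 + \frac{1}{39} \left(-6\right)\right) 1136 = \left(958 - \frac{2}{13}\right) 1136 = \frac{12452}{13} \cdot 1136 = \frac{14145472}{13}$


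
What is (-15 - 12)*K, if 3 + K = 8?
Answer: -135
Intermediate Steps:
K = 5 (K = -3 + 8 = 5)
(-15 - 12)*K = (-15 - 12)*5 = -27*5 = -135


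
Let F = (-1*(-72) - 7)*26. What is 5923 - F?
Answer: 4233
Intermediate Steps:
F = 1690 (F = (72 - 7)*26 = 65*26 = 1690)
5923 - F = 5923 - 1*1690 = 5923 - 1690 = 4233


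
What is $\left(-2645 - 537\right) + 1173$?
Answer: $-2009$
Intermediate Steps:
$\left(-2645 - 537\right) + 1173 = -3182 + 1173 = -2009$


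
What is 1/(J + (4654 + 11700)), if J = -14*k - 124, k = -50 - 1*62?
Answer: 1/17798 ≈ 5.6186e-5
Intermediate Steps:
k = -112 (k = -50 - 62 = -112)
J = 1444 (J = -14*(-112) - 124 = 1568 - 124 = 1444)
1/(J + (4654 + 11700)) = 1/(1444 + (4654 + 11700)) = 1/(1444 + 16354) = 1/17798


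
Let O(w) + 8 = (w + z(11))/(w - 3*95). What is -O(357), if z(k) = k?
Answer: 26/9 ≈ 2.8889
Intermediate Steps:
O(w) = -8 + (11 + w)/(-285 + w) (O(w) = -8 + (w + 11)/(w - 3*95) = -8 + (11 + w)/(w - 285) = -8 + (11 + w)/(-285 + w))
-O(357) = -(2291 - 7*357)/(-285 + 357) = -(2291 - 2499)/72 = -(-208)/72 = -1*(-26/9) = 26/9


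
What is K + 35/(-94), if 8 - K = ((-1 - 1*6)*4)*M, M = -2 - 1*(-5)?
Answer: 8613/94 ≈ 91.628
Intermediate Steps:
M = 3 (M = -2 + 5 = 3)
K = 92 (K = 8 - (-1 - 1*6)*4*3 = 8 - (-1 - 6)*4*3 = 8 - (-7*4)*3 = 8 - (-28)*3 = 8 - 1*(-84) = 8 + 84 = 92)
K + 35/(-94) = 92 + 35/(-94) = 92 - 1/94*35 = 92 - 35/94 = 8613/94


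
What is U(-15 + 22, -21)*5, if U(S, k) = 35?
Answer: 175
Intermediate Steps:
U(-15 + 22, -21)*5 = 35*5 = 175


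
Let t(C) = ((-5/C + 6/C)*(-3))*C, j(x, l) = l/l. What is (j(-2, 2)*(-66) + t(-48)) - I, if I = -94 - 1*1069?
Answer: 1094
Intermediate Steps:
j(x, l) = 1
t(C) = -3 (t(C) = (-3/C)*C = -3)
I = -1163 (I = -94 - 1069 = -1163)
(j(-2, 2)*(-66) + t(-48)) - I = (1*(-66) - 3) - 1*(-1163) = (-66 - 3) + 1163 = -69 + 1163 = 1094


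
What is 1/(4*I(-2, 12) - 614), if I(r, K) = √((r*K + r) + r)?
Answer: -307/188722 - 2*I*√7/94361 ≈ -0.0016267 - 5.6077e-5*I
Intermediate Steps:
I(r, K) = √(2*r + K*r) (I(r, K) = √((K*r + r) + r) = √((r + K*r) + r) = √(2*r + K*r))
1/(4*I(-2, 12) - 614) = 1/(4*√(-2*(2 + 12)) - 614) = 1/(4*√(-2*14) - 614) = 1/(4*√(-28) - 614) = 1/(4*(2*I*√7) - 614) = 1/(8*I*√7 - 614) = 1/(-614 + 8*I*√7)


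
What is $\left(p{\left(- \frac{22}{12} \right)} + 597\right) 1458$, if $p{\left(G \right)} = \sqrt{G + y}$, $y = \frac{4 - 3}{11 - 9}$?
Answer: $870426 + 972 i \sqrt{3} \approx 8.7043 \cdot 10^{5} + 1683.6 i$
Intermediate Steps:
$y = \frac{1}{2}$ ($y = 1 \cdot \frac{1}{2} = \frac{1}{2} \approx 0.5$)
$p{\left(G \right)} = \sqrt{\frac{1}{2} + G}$ ($p{\left(G \right)} = \sqrt{G + \frac{1}{2}} = \sqrt{\frac{1}{2} + G}$)
$\left(p{\left(- \frac{22}{12} \right)} + 597\right) 1458 = \left(\frac{\sqrt{2 + 4 \left(- \frac{22}{12}\right)}}{2} + 597\right) 1458 = \left(\frac{\sqrt{2 + 4 \left(\left(-22\right) \frac{1}{12}\right)}}{2} + 597\right) 1458 = \left(\frac{\sqrt{2 + 4 \left(- \frac{11}{6}\right)}}{2} + 597\right) 1458 = \left(\frac{\sqrt{2 - \frac{22}{3}}}{2} + 597\right) 1458 = \left(\frac{\sqrt{- \frac{16}{3}}}{2} + 597\right) 1458 = \left(\frac{\frac{4}{3} i \sqrt{3}}{2} + 597\right) 1458 = \left(\frac{2 i \sqrt{3}}{3} + 597\right) 1458 = \left(597 + \frac{2 i \sqrt{3}}{3}\right) 1458 = 870426 + 972 i \sqrt{3}$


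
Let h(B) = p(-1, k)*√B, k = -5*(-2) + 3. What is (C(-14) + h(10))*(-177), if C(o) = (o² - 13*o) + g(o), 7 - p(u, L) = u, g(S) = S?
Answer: -64428 - 1416*√10 ≈ -68906.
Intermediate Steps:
k = 13 (k = 10 + 3 = 13)
p(u, L) = 7 - u
C(o) = o² - 12*o (C(o) = (o² - 13*o) + o = o² - 12*o)
h(B) = 8*√B (h(B) = (7 - 1*(-1))*√B = (7 + 1)*√B = 8*√B)
(C(-14) + h(10))*(-177) = (-14*(-12 - 14) + 8*√10)*(-177) = (-14*(-26) + 8*√10)*(-177) = (364 + 8*√10)*(-177) = -64428 - 1416*√10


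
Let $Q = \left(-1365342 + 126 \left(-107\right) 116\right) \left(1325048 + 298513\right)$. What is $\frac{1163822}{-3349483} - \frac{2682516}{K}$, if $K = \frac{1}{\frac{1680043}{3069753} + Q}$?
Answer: $\frac{43724808770194095939897118489042}{3427361829233} \approx 1.2758 \cdot 10^{19}$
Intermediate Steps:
$Q = -4755822553494$ ($Q = \left(-1365342 - 1563912\right) 1623561 = \left(-2929254\right) 1623561 = -4755822553494$)
$K = - \frac{3069753}{14599200551054186939}$ ($K = \frac{1}{\frac{1680043}{3069753} - 4755822553494} = \frac{1}{- \frac{14599200551054186939}{3069753}} = - \frac{3069753}{14599200551054186939} \approx -2.1027 \cdot 10^{-13}$)
$\frac{1163822}{-3349483} - \frac{2682516}{K} = \frac{1163822}{-3349483} - \frac{2682516}{- \frac{3069753}{14599200551054186939}} = 1163822 \left(- \frac{1}{3349483}\right) - - \frac{13054196355137224443619508}{1023251} = - \frac{1163822}{3349483} + \frac{13054196355137224443619508}{1023251} = \frac{43724808770194095939897118489042}{3427361829233}$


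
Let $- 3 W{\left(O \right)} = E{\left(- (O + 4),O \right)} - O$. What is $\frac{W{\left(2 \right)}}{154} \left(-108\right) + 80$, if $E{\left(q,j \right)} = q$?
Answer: $\frac{6016}{77} \approx 78.13$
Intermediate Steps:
$W{\left(O \right)} = \frac{4}{3} + \frac{2 O}{3}$ ($W{\left(O \right)} = - \frac{- (O + 4) - O}{3} = - \frac{- (4 + O) - O}{3} = - \frac{\left(-4 - O\right) - O}{3} = - \frac{-4 - 2 O}{3} = \frac{4}{3} + \frac{2 O}{3}$)
$\frac{W{\left(2 \right)}}{154} \left(-108\right) + 80 = \frac{\frac{4}{3} + \frac{2}{3} \cdot 2}{154} \left(-108\right) + 80 = \left(\frac{4}{3} + \frac{4}{3}\right) \frac{1}{154} \left(-108\right) + 80 = \frac{8}{3} \cdot \frac{1}{154} \left(-108\right) + 80 = \frac{4}{231} \left(-108\right) + 80 = - \frac{144}{77} + 80 = \frac{6016}{77}$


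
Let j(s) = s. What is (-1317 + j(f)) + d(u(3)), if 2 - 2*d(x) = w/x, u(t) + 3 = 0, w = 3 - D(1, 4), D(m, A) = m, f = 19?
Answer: -3890/3 ≈ -1296.7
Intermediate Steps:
w = 2 (w = 3 - 1*1 = 3 - 1 = 2)
u(t) = -3 (u(t) = -3 + 0 = -3)
d(x) = 1 - 1/x
(-1317 + j(f)) + d(u(3)) = (-1317 + 19) + (-1 - 3)/(-3) = -1298 - ⅓*(-4) = -1298 + 4/3 = -3890/3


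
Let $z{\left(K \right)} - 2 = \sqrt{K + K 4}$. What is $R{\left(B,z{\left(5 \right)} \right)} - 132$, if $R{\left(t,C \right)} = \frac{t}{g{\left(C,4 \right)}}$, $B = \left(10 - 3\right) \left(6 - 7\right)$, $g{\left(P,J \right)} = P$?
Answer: $-133$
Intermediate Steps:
$B = -7$ ($B = 7 \left(-1\right) = -7$)
$z{\left(K \right)} = 2 + \sqrt{5} \sqrt{K}$ ($z{\left(K \right)} = 2 + \sqrt{K + K 4} = 2 + \sqrt{K + 4 K} = 2 + \sqrt{5 K} = 2 + \sqrt{5} \sqrt{K}$)
$R{\left(t,C \right)} = \frac{t}{C}$
$R{\left(B,z{\left(5 \right)} \right)} - 132 = - \frac{7}{2 + \sqrt{5} \sqrt{5}} - 132 = - \frac{7}{2 + 5} - 132 = - \frac{7}{7} - 132 = \left(-7\right) \frac{1}{7} - 132 = -1 - 132 = -133$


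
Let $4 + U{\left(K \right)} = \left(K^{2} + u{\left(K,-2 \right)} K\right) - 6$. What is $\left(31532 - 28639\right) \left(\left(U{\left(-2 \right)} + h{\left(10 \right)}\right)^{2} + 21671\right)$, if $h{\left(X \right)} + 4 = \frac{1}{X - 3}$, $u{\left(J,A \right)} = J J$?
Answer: $\frac{3117219072}{49} \approx 6.3617 \cdot 10^{7}$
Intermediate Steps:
$u{\left(J,A \right)} = J^{2}$
$h{\left(X \right)} = -4 + \frac{1}{-3 + X}$ ($h{\left(X \right)} = -4 + \frac{1}{X - 3} = -4 + \frac{1}{-3 + X}$)
$U{\left(K \right)} = -10 + K^{2} + K^{3}$ ($U{\left(K \right)} = -4 - \left(6 - K^{2} - K^{2} K\right) = -4 - \left(6 - K^{2} - K^{3}\right) = -4 + \left(-6 + K^{2} + K^{3}\right) = -10 + K^{2} + K^{3}$)
$\left(31532 - 28639\right) \left(\left(U{\left(-2 \right)} + h{\left(10 \right)}\right)^{2} + 21671\right) = \left(31532 - 28639\right) \left(\left(\left(-10 + \left(-2\right)^{2} + \left(-2\right)^{3}\right) + \frac{13 - 40}{-3 + 10}\right)^{2} + 21671\right) = 2893 \left(\left(\left(-10 + 4 - 8\right) + \frac{13 - 40}{7}\right)^{2} + 21671\right) = 2893 \left(\left(-14 + \frac{1}{7} \left(-27\right)\right)^{2} + 21671\right) = 2893 \left(\left(-14 - \frac{27}{7}\right)^{2} + 21671\right) = 2893 \left(\left(- \frac{125}{7}\right)^{2} + 21671\right) = 2893 \left(\frac{15625}{49} + 21671\right) = 2893 \cdot \frac{1077504}{49} = \frac{3117219072}{49}$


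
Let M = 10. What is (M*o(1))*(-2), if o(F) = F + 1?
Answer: -40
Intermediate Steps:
o(F) = 1 + F
(M*o(1))*(-2) = (10*(1 + 1))*(-2) = (10*2)*(-2) = 20*(-2) = -40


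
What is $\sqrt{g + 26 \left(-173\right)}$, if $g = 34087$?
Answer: $\sqrt{29589} \approx 172.01$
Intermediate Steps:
$\sqrt{g + 26 \left(-173\right)} = \sqrt{34087 + 26 \left(-173\right)} = \sqrt{34087 - 4498} = \sqrt{29589}$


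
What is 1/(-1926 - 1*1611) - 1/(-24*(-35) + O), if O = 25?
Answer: -4402/3059505 ≈ -0.0014388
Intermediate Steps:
1/(-1926 - 1*1611) - 1/(-24*(-35) + O) = 1/(-1926 - 1*1611) - 1/(-24*(-35) + 25) = 1/(-1926 - 1611) - 1/(840 + 25) = 1/(-3537) - 1/865 = -1/3537 - 1*1/865 = -1/3537 - 1/865 = -4402/3059505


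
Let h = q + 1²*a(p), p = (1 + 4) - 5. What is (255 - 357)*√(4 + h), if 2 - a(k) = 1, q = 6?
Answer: -102*√11 ≈ -338.30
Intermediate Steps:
p = 0 (p = 5 - 5 = 0)
a(k) = 1 (a(k) = 2 - 1*1 = 2 - 1 = 1)
h = 7 (h = 6 + 1²*1 = 6 + 1*1 = 6 + 1 = 7)
(255 - 357)*√(4 + h) = (255 - 357)*√(4 + 7) = -102*√11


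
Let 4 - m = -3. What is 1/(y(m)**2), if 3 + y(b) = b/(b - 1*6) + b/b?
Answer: 1/25 ≈ 0.040000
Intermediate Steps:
m = 7 (m = 4 - 1*(-3) = 4 + 3 = 7)
y(b) = -2 + b/(-6 + b) (y(b) = -3 + (b/(b - 1*6) + b/b) = -3 + (b/(b - 6) + 1) = -3 + (b/(-6 + b) + 1) = -3 + (1 + b/(-6 + b)) = -2 + b/(-6 + b))
1/(y(m)**2) = 1/(((12 - 1*7)/(-6 + 7))**2) = 1/(((12 - 7)/1)**2) = 1/((1*5)**2) = 1/(5**2) = 1/25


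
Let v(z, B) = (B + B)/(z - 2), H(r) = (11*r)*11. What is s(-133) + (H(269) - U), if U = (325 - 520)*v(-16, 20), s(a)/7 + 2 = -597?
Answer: 83768/3 ≈ 27923.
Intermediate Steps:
s(a) = -4193 (s(a) = -14 + 7*(-597) = -14 - 4179 = -4193)
H(r) = 121*r
v(z, B) = 2*B/(-2 + z) (v(z, B) = (2*B)/(-2 + z) = 2*B/(-2 + z))
U = 1300/3 (U = (325 - 520)*(2*20/(-2 - 16)) = -390*20/(-18) = -390*20*(-1)/18 = -195*(-20/9) = 1300/3 ≈ 433.33)
s(-133) + (H(269) - U) = -4193 + (121*269 - 1*1300/3) = -4193 + (32549 - 1300/3) = -4193 + 96347/3 = 83768/3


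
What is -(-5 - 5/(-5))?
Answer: 4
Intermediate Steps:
-(-5 - 5/(-5)) = -(-5 - 5*(-⅕)) = -(-5 + 1) = -1*(-4) = 4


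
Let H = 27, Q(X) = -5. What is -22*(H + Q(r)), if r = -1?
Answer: -484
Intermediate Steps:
-22*(H + Q(r)) = -22*(27 - 5) = -22*22 = -484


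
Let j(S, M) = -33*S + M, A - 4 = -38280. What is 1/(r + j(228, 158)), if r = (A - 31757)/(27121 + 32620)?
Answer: -59741/440122239 ≈ -0.00013574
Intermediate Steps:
A = -38276 (A = 4 - 38280 = -38276)
j(S, M) = M - 33*S
r = -70033/59741 (r = (-38276 - 31757)/(27121 + 32620) = -70033/59741 ≈ -1.1723)
1/(r + j(228, 158)) = 1/(-70033/59741 + (158 - 33*228)) = 1/(-70033/59741 + (158 - 7524)) = 1/(-70033/59741 - 7366) = 1/(-440122239/59741) = -59741/440122239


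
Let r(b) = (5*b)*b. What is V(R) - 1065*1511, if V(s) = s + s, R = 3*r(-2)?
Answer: -1609095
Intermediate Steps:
r(b) = 5*b²
R = 60 (R = 3*(5*(-2)²) = 3*(5*4) = 3*20 = 60)
V(s) = 2*s
V(R) - 1065*1511 = 2*60 - 1065*1511 = 120 - 1609215 = -1609095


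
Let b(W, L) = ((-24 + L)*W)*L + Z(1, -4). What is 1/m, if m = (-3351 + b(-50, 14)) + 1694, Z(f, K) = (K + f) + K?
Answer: 1/5336 ≈ 0.00018741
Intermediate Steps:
Z(f, K) = f + 2*K
b(W, L) = -7 + L*W*(-24 + L) (b(W, L) = ((-24 + L)*W)*L + (1 + 2*(-4)) = (W*(-24 + L))*L + (1 - 8) = L*W*(-24 + L) - 7 = -7 + L*W*(-24 + L))
m = 5336 (m = (-3351 + (-7 - 50*14² - 24*14*(-50))) + 1694 = (-3351 + (-7 - 50*196 + 16800)) + 1694 = (-3351 + (-7 - 9800 + 16800)) + 1694 = (-3351 + 6993) + 1694 = 3642 + 1694 = 5336)
1/m = 1/5336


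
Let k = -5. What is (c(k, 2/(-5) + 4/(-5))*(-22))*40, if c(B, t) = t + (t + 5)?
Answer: -2288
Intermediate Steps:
c(B, t) = 5 + 2*t (c(B, t) = t + (5 + t) = 5 + 2*t)
(c(k, 2/(-5) + 4/(-5))*(-22))*40 = ((5 + 2*(2/(-5) + 4/(-5)))*(-22))*40 = ((5 + 2*(2*(-⅕) + 4*(-⅕)))*(-22))*40 = ((5 + 2*(-⅖ - ⅘))*(-22))*40 = ((5 + 2*(-6/5))*(-22))*40 = ((5 - 12/5)*(-22))*40 = ((13/5)*(-22))*40 = -286/5*40 = -2288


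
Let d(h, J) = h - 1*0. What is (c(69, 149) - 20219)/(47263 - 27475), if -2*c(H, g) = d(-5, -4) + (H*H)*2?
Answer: -515/408 ≈ -1.2623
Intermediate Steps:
d(h, J) = h (d(h, J) = h + 0 = h)
c(H, g) = 5/2 - H² (c(H, g) = -(-5 + (H*H)*2)/2 = -(-5 + H²*2)/2 = -(-5 + 2*H²)/2 = 5/2 - H²)
(c(69, 149) - 20219)/(47263 - 27475) = ((5/2 - 1*69²) - 20219)/(47263 - 27475) = ((5/2 - 1*4761) - 20219)/19788 = ((5/2 - 4761) - 20219)*(1/19788) = (-9517/2 - 20219)*(1/19788) = -49955/2*1/19788 = -515/408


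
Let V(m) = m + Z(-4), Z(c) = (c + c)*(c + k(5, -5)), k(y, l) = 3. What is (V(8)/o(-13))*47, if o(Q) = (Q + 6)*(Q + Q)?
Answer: 376/91 ≈ 4.1319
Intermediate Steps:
o(Q) = 2*Q*(6 + Q) (o(Q) = (6 + Q)*(2*Q) = 2*Q*(6 + Q))
Z(c) = 2*c*(3 + c) (Z(c) = (c + c)*(c + 3) = (2*c)*(3 + c) = 2*c*(3 + c))
V(m) = 8 + m (V(m) = m + 2*(-4)*(3 - 4) = m + 2*(-4)*(-1) = m + 8 = 8 + m)
(V(8)/o(-13))*47 = ((8 + 8)/((2*(-13)*(6 - 13))))*47 = (16/((2*(-13)*(-7))))*47 = (16/182)*47 = (16*(1/182))*47 = (8/91)*47 = 376/91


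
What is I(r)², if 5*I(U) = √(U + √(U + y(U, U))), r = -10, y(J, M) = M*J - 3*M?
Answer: -⅖ + 2*√30/25 ≈ 0.038178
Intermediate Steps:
y(J, M) = -3*M + J*M (y(J, M) = J*M - 3*M = -3*M + J*M)
I(U) = √(U + √(U + U*(-3 + U)))/5
I(r)² = (√(-10 + √(-10*(-2 - 10)))/5)² = (√(-10 + √(-10*(-12)))/5)² = (√(-10 + √120)/5)² = (√(-10 + 2*√30)/5)² = -⅖ + 2*√30/25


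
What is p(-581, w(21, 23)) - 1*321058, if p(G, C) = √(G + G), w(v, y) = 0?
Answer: -321058 + I*√1162 ≈ -3.2106e+5 + 34.088*I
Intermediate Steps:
p(G, C) = √2*√G (p(G, C) = √(2*G) = √2*√G)
p(-581, w(21, 23)) - 1*321058 = √2*√(-581) - 1*321058 = √2*(I*√581) - 321058 = I*√1162 - 321058 = -321058 + I*√1162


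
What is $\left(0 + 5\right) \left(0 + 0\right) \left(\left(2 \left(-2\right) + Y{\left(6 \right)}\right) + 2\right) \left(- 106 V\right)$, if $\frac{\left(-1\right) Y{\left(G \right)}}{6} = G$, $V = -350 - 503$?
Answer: $0$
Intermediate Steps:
$V = -853$ ($V = -350 - 503 = -853$)
$Y{\left(G \right)} = - 6 G$
$\left(0 + 5\right) \left(0 + 0\right) \left(\left(2 \left(-2\right) + Y{\left(6 \right)}\right) + 2\right) \left(- 106 V\right) = \left(0 + 5\right) \left(0 + 0\right) \left(\left(2 \left(-2\right) - 36\right) + 2\right) \left(\left(-106\right) \left(-853\right)\right) = 5 \cdot 0 \left(\left(-4 - 36\right) + 2\right) 90418 = 5 \cdot 0 \left(-40 + 2\right) 90418 = 5 \cdot 0 \left(-38\right) 90418 = 5 \cdot 0 \cdot 90418 = 0 \cdot 90418 = 0$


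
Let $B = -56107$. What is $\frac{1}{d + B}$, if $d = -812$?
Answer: $- \frac{1}{56919} \approx -1.7569 \cdot 10^{-5}$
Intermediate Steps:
$\frac{1}{d + B} = \frac{1}{-812 - 56107} = \frac{1}{-56919} = - \frac{1}{56919}$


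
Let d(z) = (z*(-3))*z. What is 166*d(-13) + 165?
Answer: -83997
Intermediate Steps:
d(z) = -3*z² (d(z) = (-3*z)*z = -3*z²)
166*d(-13) + 165 = 166*(-3*(-13)²) + 165 = 166*(-3*169) + 165 = 166*(-507) + 165 = -84162 + 165 = -83997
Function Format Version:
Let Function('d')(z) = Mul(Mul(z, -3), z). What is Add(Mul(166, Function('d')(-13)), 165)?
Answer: -83997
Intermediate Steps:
Function('d')(z) = Mul(-3, Pow(z, 2)) (Function('d')(z) = Mul(Mul(-3, z), z) = Mul(-3, Pow(z, 2)))
Add(Mul(166, Function('d')(-13)), 165) = Add(Mul(166, Mul(-3, Pow(-13, 2))), 165) = Add(Mul(166, Mul(-3, 169)), 165) = Add(Mul(166, -507), 165) = Add(-84162, 165) = -83997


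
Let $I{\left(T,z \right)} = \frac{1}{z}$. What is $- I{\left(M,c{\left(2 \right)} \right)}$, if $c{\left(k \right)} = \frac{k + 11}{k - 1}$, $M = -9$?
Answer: $- \frac{1}{13} \approx -0.076923$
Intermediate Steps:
$c{\left(k \right)} = \frac{11 + k}{-1 + k}$
$- I{\left(M,c{\left(2 \right)} \right)} = - \frac{1}{\frac{1}{-1 + 2} \left(11 + 2\right)} = - \frac{1}{1^{-1} \cdot 13} = - \frac{1}{1 \cdot 13} = - \frac{1}{13}$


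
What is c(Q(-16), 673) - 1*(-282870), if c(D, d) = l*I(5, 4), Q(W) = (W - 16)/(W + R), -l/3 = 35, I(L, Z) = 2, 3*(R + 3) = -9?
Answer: 282660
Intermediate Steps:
R = -6 (R = -3 + (⅓)*(-9) = -3 - 3 = -6)
l = -105 (l = -3*35 = -105)
Q(W) = (-16 + W)/(-6 + W) (Q(W) = (W - 16)/(W - 6) = (-16 + W)/(-6 + W))
c(D, d) = -210 (c(D, d) = -105*2 = -210)
c(Q(-16), 673) - 1*(-282870) = -210 - 1*(-282870) = -210 + 282870 = 282660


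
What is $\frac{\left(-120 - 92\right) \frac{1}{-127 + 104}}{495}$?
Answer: $\frac{212}{11385} \approx 0.018621$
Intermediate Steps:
$\frac{\left(-120 - 92\right) \frac{1}{-127 + 104}}{495} = - \frac{212}{-23} \cdot \frac{1}{495} = \left(-212\right) \left(- \frac{1}{23}\right) \frac{1}{495} = \frac{212}{23} \cdot \frac{1}{495} = \frac{212}{11385}$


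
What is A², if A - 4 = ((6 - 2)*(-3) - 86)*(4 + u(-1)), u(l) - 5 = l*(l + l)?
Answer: 1153476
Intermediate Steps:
u(l) = 5 + 2*l² (u(l) = 5 + l*(l + l) = 5 + l*(2*l) = 5 + 2*l²)
A = -1074 (A = 4 + ((6 - 2)*(-3) - 86)*(4 + (5 + 2*(-1)²)) = 4 + (4*(-3) - 86)*(4 + (5 + 2*1)) = 4 + (-12 - 86)*(4 + (5 + 2)) = 4 - 98*(4 + 7) = 4 - 98*11 = 4 - 1078 = -1074)
A² = (-1074)² = 1153476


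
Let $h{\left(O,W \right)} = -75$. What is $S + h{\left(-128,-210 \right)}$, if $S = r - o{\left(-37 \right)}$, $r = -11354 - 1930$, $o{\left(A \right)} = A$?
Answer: $-13322$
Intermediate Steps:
$r = -13284$ ($r = -11354 - 1930 = -13284$)
$S = -13247$ ($S = -13284 - -37 = -13284 + 37 = -13247$)
$S + h{\left(-128,-210 \right)} = -13247 - 75 = -13322$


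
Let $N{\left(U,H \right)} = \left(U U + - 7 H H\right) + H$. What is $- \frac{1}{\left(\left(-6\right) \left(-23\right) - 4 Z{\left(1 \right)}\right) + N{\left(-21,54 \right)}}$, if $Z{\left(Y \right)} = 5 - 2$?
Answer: $\frac{1}{19791} \approx 5.0528 \cdot 10^{-5}$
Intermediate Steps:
$Z{\left(Y \right)} = 3$ ($Z{\left(Y \right)} = 5 - 2 = 3$)
$N{\left(U,H \right)} = H + U^{2} - 7 H^{2}$ ($N{\left(U,H \right)} = \left(U^{2} - 7 H^{2}\right) + H = H + U^{2} - 7 H^{2}$)
$- \frac{1}{\left(\left(-6\right) \left(-23\right) - 4 Z{\left(1 \right)}\right) + N{\left(-21,54 \right)}} = - \frac{1}{\left(\left(-6\right) \left(-23\right) - 12\right) + \left(54 + \left(-21\right)^{2} - 7 \cdot 54^{2}\right)} = - \frac{1}{\left(138 - 12\right) + \left(54 + 441 - 20412\right)} = - \frac{1}{126 + \left(54 + 441 - 20412\right)} = - \frac{1}{126 - 19917} = - \frac{1}{-19791} = \left(-1\right) \left(- \frac{1}{19791}\right) = \frac{1}{19791}$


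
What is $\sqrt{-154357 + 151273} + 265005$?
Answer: $265005 + 2 i \sqrt{771} \approx 2.6501 \cdot 10^{5} + 55.534 i$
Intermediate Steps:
$\sqrt{-154357 + 151273} + 265005 = \sqrt{-3084} + 265005 = 2 i \sqrt{771} + 265005 = 265005 + 2 i \sqrt{771}$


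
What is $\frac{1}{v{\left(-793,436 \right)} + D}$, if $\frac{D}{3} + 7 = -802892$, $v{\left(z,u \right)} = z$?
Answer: $- \frac{1}{2409490} \approx -4.1503 \cdot 10^{-7}$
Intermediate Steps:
$D = -2408697$ ($D = -21 + 3 \left(-802892\right) = -21 - 2408676 = -2408697$)
$\frac{1}{v{\left(-793,436 \right)} + D} = \frac{1}{-793 - 2408697} = \frac{1}{-2409490} = - \frac{1}{2409490}$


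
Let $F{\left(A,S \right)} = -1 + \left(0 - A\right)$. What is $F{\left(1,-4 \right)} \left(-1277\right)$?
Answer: $2554$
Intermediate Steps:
$F{\left(A,S \right)} = -1 - A$
$F{\left(1,-4 \right)} \left(-1277\right) = \left(-1 - 1\right) \left(-1277\right) = \left(-2\right) \left(-1277\right) = 2554$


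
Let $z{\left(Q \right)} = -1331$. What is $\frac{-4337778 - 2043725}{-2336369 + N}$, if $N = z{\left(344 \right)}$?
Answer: $\frac{6381503}{2337700} \approx 2.7298$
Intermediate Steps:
$N = -1331$
$\frac{-4337778 - 2043725}{-2336369 + N} = \frac{-4337778 - 2043725}{-2336369 - 1331} = - \frac{6381503}{-2337700} = \left(-6381503\right) \left(- \frac{1}{2337700}\right) = \frac{6381503}{2337700}$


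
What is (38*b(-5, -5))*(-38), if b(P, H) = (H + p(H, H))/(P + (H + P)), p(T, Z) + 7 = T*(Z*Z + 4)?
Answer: -226708/15 ≈ -15114.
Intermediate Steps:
p(T, Z) = -7 + T*(4 + Z**2) (p(T, Z) = -7 + T*(Z*Z + 4) = -7 + T*(Z**2 + 4) = -7 + T*(4 + Z**2))
b(P, H) = (-7 + H**3 + 5*H)/(H + 2*P) (b(P, H) = (H + (-7 + 4*H + H*H**2))/(P + (H + P)) = (H + (-7 + 4*H + H**3))/(H + 2*P) = (H + (-7 + H**3 + 4*H))/(H + 2*P) = (-7 + H**3 + 5*H)/(H + 2*P))
(38*b(-5, -5))*(-38) = (38*((-7 + (-5)**3 + 5*(-5))/(-5 + 2*(-5))))*(-38) = (38*((-7 - 125 - 25)/(-5 - 10)))*(-38) = (38*(-157/(-15)))*(-38) = (38*(-1/15*(-157)))*(-38) = (38*(157/15))*(-38) = (5966/15)*(-38) = -226708/15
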